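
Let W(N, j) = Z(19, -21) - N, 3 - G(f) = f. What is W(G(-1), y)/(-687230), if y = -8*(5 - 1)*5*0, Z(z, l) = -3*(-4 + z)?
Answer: 49/687230 ≈ 7.1301e-5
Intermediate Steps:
G(f) = 3 - f
Z(z, l) = 12 - 3*z
y = 0 (y = -32*5*0 = -8*20*0 = -160*0 = 0)
W(N, j) = -45 - N (W(N, j) = (12 - 3*19) - N = (12 - 57) - N = -45 - N)
W(G(-1), y)/(-687230) = (-45 - (3 - 1*(-1)))/(-687230) = (-45 - (3 + 1))*(-1/687230) = (-45 - 1*4)*(-1/687230) = (-45 - 4)*(-1/687230) = -49*(-1/687230) = 49/687230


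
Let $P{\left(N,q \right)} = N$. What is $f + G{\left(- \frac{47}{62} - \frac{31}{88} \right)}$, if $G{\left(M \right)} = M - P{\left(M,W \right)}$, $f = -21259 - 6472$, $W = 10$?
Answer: $-27731$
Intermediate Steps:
$f = -27731$ ($f = -21259 - 6472 = -27731$)
$G{\left(M \right)} = 0$ ($G{\left(M \right)} = M - M = 0$)
$f + G{\left(- \frac{47}{62} - \frac{31}{88} \right)} = -27731 + 0 = -27731$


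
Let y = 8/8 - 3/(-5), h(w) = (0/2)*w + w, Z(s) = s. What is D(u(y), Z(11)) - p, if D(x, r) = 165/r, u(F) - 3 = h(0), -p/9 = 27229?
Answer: 245076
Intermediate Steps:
p = -245061 (p = -9*27229 = -245061)
h(w) = w (h(w) = (0*(1/2))*w + w = 0*w + w = 0 + w = w)
y = 8/5 (y = 8*(1/8) - 3*(-1/5) = 1 + 3/5 = 8/5 ≈ 1.6000)
u(F) = 3 (u(F) = 3 + 0 = 3)
D(u(y), Z(11)) - p = 165/11 - 1*(-245061) = 165*(1/11) + 245061 = 15 + 245061 = 245076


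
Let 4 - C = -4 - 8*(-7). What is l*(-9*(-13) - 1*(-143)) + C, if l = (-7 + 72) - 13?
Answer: 13472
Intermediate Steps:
C = -48 (C = 4 - (-4 - 8*(-7)) = 4 - (-4 + 56) = 4 - 1*52 = 4 - 52 = -48)
l = 52 (l = 65 - 13 = 52)
l*(-9*(-13) - 1*(-143)) + C = 52*(-9*(-13) - 1*(-143)) - 48 = 52*(117 + 143) - 48 = 52*260 - 48 = 13520 - 48 = 13472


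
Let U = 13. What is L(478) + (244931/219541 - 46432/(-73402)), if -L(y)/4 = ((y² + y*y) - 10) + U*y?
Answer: -2132540925961903/1151053463 ≈ -1.8527e+6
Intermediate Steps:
L(y) = 40 - 52*y - 8*y² (L(y) = -4*(((y² + y*y) - 10) + 13*y) = -4*(((y² + y²) - 10) + 13*y) = -4*((2*y² - 10) + 13*y) = -4*((-10 + 2*y²) + 13*y) = -4*(-10 + 2*y² + 13*y) = 40 - 52*y - 8*y²)
L(478) + (244931/219541 - 46432/(-73402)) = (40 - 52*478 - 8*478²) + (244931/219541 - 46432/(-73402)) = (40 - 24856 - 8*228484) + (244931*(1/219541) - 46432*(-1/73402)) = (40 - 24856 - 1827872) + (244931/219541 + 23216/36701) = -1852688 + 2012296641/1151053463 = -2132540925961903/1151053463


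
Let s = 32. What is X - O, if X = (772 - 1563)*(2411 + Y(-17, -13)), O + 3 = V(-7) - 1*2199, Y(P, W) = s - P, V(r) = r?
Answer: -1943651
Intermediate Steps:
Y(P, W) = 32 - P
O = -2209 (O = -3 + (-7 - 1*2199) = -3 + (-7 - 2199) = -3 - 2206 = -2209)
X = -1945860 (X = (772 - 1563)*(2411 + (32 - 1*(-17))) = -791*(2411 + (32 + 17)) = -791*(2411 + 49) = -791*2460 = -1945860)
X - O = -1945860 - 1*(-2209) = -1945860 + 2209 = -1943651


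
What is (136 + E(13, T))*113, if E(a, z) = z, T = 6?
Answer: 16046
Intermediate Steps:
(136 + E(13, T))*113 = (136 + 6)*113 = 142*113 = 16046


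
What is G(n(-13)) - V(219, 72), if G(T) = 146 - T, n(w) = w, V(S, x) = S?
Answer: -60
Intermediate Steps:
G(n(-13)) - V(219, 72) = (146 - 1*(-13)) - 1*219 = (146 + 13) - 219 = 159 - 219 = -60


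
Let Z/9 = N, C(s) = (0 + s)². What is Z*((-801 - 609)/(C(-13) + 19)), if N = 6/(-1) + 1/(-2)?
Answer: 1755/4 ≈ 438.75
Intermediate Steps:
C(s) = s²
N = -13/2 (N = 6*(-1) + 1*(-½) = -6 - ½ = -13/2 ≈ -6.5000)
Z = -117/2 (Z = 9*(-13/2) = -117/2 ≈ -58.500)
Z*((-801 - 609)/(C(-13) + 19)) = -117*(-801 - 609)/(2*((-13)² + 19)) = -(-82485)/(169 + 19) = -(-82485)/188 = -117/2*(-15/2) = 1755/4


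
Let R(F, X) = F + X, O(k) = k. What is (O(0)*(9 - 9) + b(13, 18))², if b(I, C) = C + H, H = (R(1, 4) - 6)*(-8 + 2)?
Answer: 576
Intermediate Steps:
H = 6 (H = ((1 + 4) - 6)*(-8 + 2) = (5 - 6)*(-6) = -1*(-6) = 6)
b(I, C) = 6 + C (b(I, C) = C + 6 = 6 + C)
(O(0)*(9 - 9) + b(13, 18))² = (0*(9 - 9) + (6 + 18))² = (0*0 + 24)² = (0 + 24)² = 24² = 576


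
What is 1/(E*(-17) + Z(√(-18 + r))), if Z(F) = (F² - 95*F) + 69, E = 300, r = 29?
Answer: -1004/5020225 + 19*√11/5020225 ≈ -0.00018744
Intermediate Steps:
Z(F) = 69 + F² - 95*F
1/(E*(-17) + Z(√(-18 + r))) = 1/(300*(-17) + (69 + (√(-18 + 29))² - 95*√(-18 + 29))) = 1/(-5100 + (69 + (√11)² - 95*√11)) = 1/(-5100 + (69 + 11 - 95*√11)) = 1/(-5100 + (80 - 95*√11)) = 1/(-5020 - 95*√11)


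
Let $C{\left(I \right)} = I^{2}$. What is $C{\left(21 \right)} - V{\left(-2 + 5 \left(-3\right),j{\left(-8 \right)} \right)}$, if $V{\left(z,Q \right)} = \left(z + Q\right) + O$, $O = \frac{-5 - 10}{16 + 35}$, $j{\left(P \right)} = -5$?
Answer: $\frac{7876}{17} \approx 463.29$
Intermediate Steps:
$O = - \frac{5}{17}$ ($O = - \frac{15}{51} = \left(-15\right) \frac{1}{51} = - \frac{5}{17} \approx -0.29412$)
$V{\left(z,Q \right)} = - \frac{5}{17} + Q + z$ ($V{\left(z,Q \right)} = \left(z + Q\right) - \frac{5}{17} = \left(Q + z\right) - \frac{5}{17} = - \frac{5}{17} + Q + z$)
$C{\left(21 \right)} - V{\left(-2 + 5 \left(-3\right),j{\left(-8 \right)} \right)} = 21^{2} - \left(- \frac{5}{17} - 5 + \left(-2 + 5 \left(-3\right)\right)\right) = 441 - \left(- \frac{5}{17} - 5 - 17\right) = 441 - - \frac{379}{17} = 441 + \frac{379}{17} = \frac{7876}{17}$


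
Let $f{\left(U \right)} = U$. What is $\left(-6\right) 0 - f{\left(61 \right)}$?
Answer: $-61$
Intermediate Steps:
$\left(-6\right) 0 - f{\left(61 \right)} = \left(-6\right) 0 - 61 = 0 - 61 = -61$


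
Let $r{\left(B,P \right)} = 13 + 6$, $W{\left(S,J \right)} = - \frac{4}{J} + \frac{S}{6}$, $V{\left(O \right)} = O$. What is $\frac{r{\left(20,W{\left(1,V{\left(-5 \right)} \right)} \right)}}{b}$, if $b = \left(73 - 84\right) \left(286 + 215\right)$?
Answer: $- \frac{19}{5511} \approx -0.0034477$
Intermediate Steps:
$W{\left(S,J \right)} = - \frac{4}{J} + \frac{S}{6}$ ($W{\left(S,J \right)} = - \frac{4}{J} + S \frac{1}{6} = - \frac{4}{J} + \frac{S}{6}$)
$r{\left(B,P \right)} = 19$
$b = -5511$ ($b = \left(-11\right) 501 = -5511$)
$\frac{r{\left(20,W{\left(1,V{\left(-5 \right)} \right)} \right)}}{b} = \frac{19}{-5511} = 19 \left(- \frac{1}{5511}\right) = - \frac{19}{5511}$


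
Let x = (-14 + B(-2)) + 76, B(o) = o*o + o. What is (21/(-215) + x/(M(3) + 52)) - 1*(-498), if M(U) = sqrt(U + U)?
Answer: 144766861/290035 - 32*sqrt(6)/1349 ≈ 499.08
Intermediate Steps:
M(U) = sqrt(2)*sqrt(U) (M(U) = sqrt(2*U) = sqrt(2)*sqrt(U))
B(o) = o + o**2 (B(o) = o**2 + o = o + o**2)
x = 64 (x = (-14 - 2*(1 - 2)) + 76 = (-14 - 2*(-1)) + 76 = (-14 + 2) + 76 = -12 + 76 = 64)
(21/(-215) + x/(M(3) + 52)) - 1*(-498) = (21/(-215) + 64/(sqrt(2)*sqrt(3) + 52)) - 1*(-498) = (21*(-1/215) + 64/(sqrt(6) + 52)) + 498 = (-21/215 + 64/(52 + sqrt(6))) + 498 = 107049/215 + 64/(52 + sqrt(6))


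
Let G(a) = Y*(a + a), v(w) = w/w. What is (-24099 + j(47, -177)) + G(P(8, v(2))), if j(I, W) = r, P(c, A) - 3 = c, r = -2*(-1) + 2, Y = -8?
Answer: -24271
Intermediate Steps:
v(w) = 1
r = 4 (r = 2 + 2 = 4)
P(c, A) = 3 + c
j(I, W) = 4
G(a) = -16*a (G(a) = -8*(a + a) = -16*a)
(-24099 + j(47, -177)) + G(P(8, v(2))) = (-24099 + 4) - 16*(3 + 8) = -24095 - 16*11 = -24095 - 176 = -24271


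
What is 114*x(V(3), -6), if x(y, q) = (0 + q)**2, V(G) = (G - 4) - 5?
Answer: 4104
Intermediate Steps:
V(G) = -9 + G (V(G) = (-4 + G) - 5 = -9 + G)
x(y, q) = q**2
114*x(V(3), -6) = 114*(-6)**2 = 114*36 = 4104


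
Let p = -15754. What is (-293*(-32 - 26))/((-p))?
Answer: 8497/7877 ≈ 1.0787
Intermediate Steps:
(-293*(-32 - 26))/((-p)) = (-293*(-32 - 26))/((-1*(-15754))) = -293*(-58)/15754 = 16994*(1/15754) = 8497/7877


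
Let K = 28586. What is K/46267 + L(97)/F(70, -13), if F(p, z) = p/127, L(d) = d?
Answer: 571964193/3238690 ≈ 176.60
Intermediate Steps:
F(p, z) = p/127 (F(p, z) = p*(1/127) = p/127)
K/46267 + L(97)/F(70, -13) = 28586/46267 + 97/(((1/127)*70)) = 28586*(1/46267) + 97/(70/127) = 28586/46267 + 97*(127/70) = 28586/46267 + 12319/70 = 571964193/3238690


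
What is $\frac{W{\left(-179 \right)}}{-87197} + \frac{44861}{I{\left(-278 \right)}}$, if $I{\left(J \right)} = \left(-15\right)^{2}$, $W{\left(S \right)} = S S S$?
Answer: $\frac{5202195892}{19619325} \approx 265.16$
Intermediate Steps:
$W{\left(S \right)} = S^{3}$ ($W{\left(S \right)} = S^{2} S = S^{3}$)
$I{\left(J \right)} = 225$
$\frac{W{\left(-179 \right)}}{-87197} + \frac{44861}{I{\left(-278 \right)}} = \frac{\left(-179\right)^{3}}{-87197} + \frac{44861}{225} = \left(-5735339\right) \left(- \frac{1}{87197}\right) + 44861 \cdot \frac{1}{225} = \frac{5735339}{87197} + \frac{44861}{225} = \frac{5202195892}{19619325}$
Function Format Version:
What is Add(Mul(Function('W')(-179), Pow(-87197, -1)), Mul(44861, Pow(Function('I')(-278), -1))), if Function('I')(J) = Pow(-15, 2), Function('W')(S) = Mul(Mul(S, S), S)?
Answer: Rational(5202195892, 19619325) ≈ 265.16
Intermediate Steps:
Function('W')(S) = Pow(S, 3) (Function('W')(S) = Mul(Pow(S, 2), S) = Pow(S, 3))
Function('I')(J) = 225
Add(Mul(Function('W')(-179), Pow(-87197, -1)), Mul(44861, Pow(Function('I')(-278), -1))) = Add(Mul(Pow(-179, 3), Pow(-87197, -1)), Mul(44861, Pow(225, -1))) = Add(Mul(-5735339, Rational(-1, 87197)), Mul(44861, Rational(1, 225))) = Add(Rational(5735339, 87197), Rational(44861, 225)) = Rational(5202195892, 19619325)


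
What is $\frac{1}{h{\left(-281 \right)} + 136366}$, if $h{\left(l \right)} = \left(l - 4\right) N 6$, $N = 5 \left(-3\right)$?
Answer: $\frac{1}{162016} \approx 6.1722 \cdot 10^{-6}$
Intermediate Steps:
$N = -15$
$h{\left(l \right)} = 360 - 90 l$ ($h{\left(l \right)} = \left(l - 4\right) \left(-15\right) 6 = \left(-4 + l\right) \left(-15\right) 6 = \left(60 - 15 l\right) 6 = 360 - 90 l$)
$\frac{1}{h{\left(-281 \right)} + 136366} = \frac{1}{\left(360 - -25290\right) + 136366} = \frac{1}{\left(360 + 25290\right) + 136366} = \frac{1}{25650 + 136366} = \frac{1}{162016}$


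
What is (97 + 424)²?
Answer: 271441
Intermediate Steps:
(97 + 424)² = 521² = 271441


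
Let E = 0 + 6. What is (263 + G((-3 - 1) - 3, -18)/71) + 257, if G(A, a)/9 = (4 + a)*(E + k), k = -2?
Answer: 36416/71 ≈ 512.90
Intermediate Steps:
E = 6
G(A, a) = 144 + 36*a (G(A, a) = 9*((4 + a)*(6 - 2)) = 9*((4 + a)*4) = 9*(16 + 4*a) = 144 + 36*a)
(263 + G((-3 - 1) - 3, -18)/71) + 257 = (263 + (144 + 36*(-18))/71) + 257 = (263 + (144 - 648)*(1/71)) + 257 = (263 - 504*1/71) + 257 = (263 - 504/71) + 257 = 18169/71 + 257 = 36416/71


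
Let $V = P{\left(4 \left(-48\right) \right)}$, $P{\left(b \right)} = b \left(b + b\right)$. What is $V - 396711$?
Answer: $-322983$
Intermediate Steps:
$P{\left(b \right)} = 2 b^{2}$ ($P{\left(b \right)} = b 2 b = 2 b^{2}$)
$V = 73728$ ($V = 2 \left(4 \left(-48\right)\right)^{2} = 2 \left(-192\right)^{2} = 2 \cdot 36864 = 73728$)
$V - 396711 = 73728 - 396711 = -322983$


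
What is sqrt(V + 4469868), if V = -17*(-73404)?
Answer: 6*sqrt(158826) ≈ 2391.2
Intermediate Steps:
V = 1247868
sqrt(V + 4469868) = sqrt(1247868 + 4469868) = sqrt(5717736) = 6*sqrt(158826)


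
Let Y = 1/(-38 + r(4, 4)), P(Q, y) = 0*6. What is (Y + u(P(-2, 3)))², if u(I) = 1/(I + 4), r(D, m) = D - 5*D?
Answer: 625/11664 ≈ 0.053584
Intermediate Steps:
r(D, m) = -4*D
P(Q, y) = 0
u(I) = 1/(4 + I)
Y = -1/54 (Y = 1/(-38 - 4*4) = 1/(-38 - 16) = 1/(-54) = -1/54 ≈ -0.018519)
(Y + u(P(-2, 3)))² = (-1/54 + 1/(4 + 0))² = (-1/54 + 1/4)² = (-1/54 + ¼)² = (25/108)² = 625/11664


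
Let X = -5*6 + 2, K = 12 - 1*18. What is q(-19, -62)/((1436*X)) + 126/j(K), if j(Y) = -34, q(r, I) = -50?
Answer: -1266127/341768 ≈ -3.7046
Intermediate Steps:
K = -6 (K = 12 - 18 = -6)
X = -28 (X = -30 + 2 = -28)
q(-19, -62)/((1436*X)) + 126/j(K) = -50/(1436*(-28)) + 126/(-34) = -50/(-40208) + 126*(-1/34) = -50*(-1/40208) - 63/17 = 25/20104 - 63/17 = -1266127/341768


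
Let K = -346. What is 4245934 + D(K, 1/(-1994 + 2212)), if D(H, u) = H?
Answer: 4245588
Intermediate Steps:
4245934 + D(K, 1/(-1994 + 2212)) = 4245934 - 346 = 4245588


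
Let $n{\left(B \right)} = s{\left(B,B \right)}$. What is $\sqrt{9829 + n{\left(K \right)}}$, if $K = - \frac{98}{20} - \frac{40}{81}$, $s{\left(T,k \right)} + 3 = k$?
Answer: $\frac{\sqrt{79546910}}{90} \approx 99.099$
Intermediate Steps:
$s{\left(T,k \right)} = -3 + k$
$K = - \frac{4369}{810}$ ($K = \left(-98\right) \frac{1}{20} - \frac{40}{81} = - \frac{49}{10} - \frac{40}{81} = - \frac{4369}{810} \approx -5.3938$)
$n{\left(B \right)} = -3 + B$
$\sqrt{9829 + n{\left(K \right)}} = \sqrt{9829 - \frac{6799}{810}} = \sqrt{\frac{7954691}{810}} = \frac{\sqrt{79546910}}{90}$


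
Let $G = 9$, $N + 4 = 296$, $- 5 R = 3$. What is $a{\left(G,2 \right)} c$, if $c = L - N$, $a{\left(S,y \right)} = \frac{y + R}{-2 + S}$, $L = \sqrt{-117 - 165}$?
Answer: $- \frac{292}{5} + \frac{i \sqrt{282}}{5} \approx -58.4 + 3.3586 i$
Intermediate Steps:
$R = - \frac{3}{5}$ ($R = \left(- \frac{1}{5}\right) 3 = - \frac{3}{5} \approx -0.6$)
$N = 292$ ($N = -4 + 296 = 292$)
$L = i \sqrt{282}$ ($L = \sqrt{-282} = i \sqrt{282} \approx 16.793 i$)
$a{\left(S,y \right)} = \frac{- \frac{3}{5} + y}{-2 + S}$ ($a{\left(S,y \right)} = \frac{y - \frac{3}{5}}{-2 + S} = \frac{- \frac{3}{5} + y}{-2 + S}$)
$c = -292 + i \sqrt{282}$ ($c = i \sqrt{282} - 292 = -292 + i \sqrt{282} \approx -292.0 + 16.793 i$)
$a{\left(G,2 \right)} c = \frac{- \frac{3}{5} + 2}{-2 + 9} \left(-292 + i \sqrt{282}\right) = \frac{1}{7} \cdot \frac{7}{5} \left(-292 + i \sqrt{282}\right) = \frac{-292 + i \sqrt{282}}{5} = - \frac{292}{5} + \frac{i \sqrt{282}}{5}$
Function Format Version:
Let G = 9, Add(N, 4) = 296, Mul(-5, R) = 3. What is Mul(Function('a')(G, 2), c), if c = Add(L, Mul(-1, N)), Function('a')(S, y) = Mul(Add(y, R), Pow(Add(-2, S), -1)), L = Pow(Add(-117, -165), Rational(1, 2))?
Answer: Add(Rational(-292, 5), Mul(Rational(1, 5), I, Pow(282, Rational(1, 2)))) ≈ Add(-58.400, Mul(3.3586, I))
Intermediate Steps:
R = Rational(-3, 5) (R = Mul(Rational(-1, 5), 3) = Rational(-3, 5) ≈ -0.60000)
N = 292 (N = Add(-4, 296) = 292)
L = Mul(I, Pow(282, Rational(1, 2))) (L = Pow(-282, Rational(1, 2)) = Mul(I, Pow(282, Rational(1, 2))) ≈ Mul(16.793, I))
Function('a')(S, y) = Mul(Pow(Add(-2, S), -1), Add(Rational(-3, 5), y)) (Function('a')(S, y) = Mul(Add(y, Rational(-3, 5)), Pow(Add(-2, S), -1)) = Mul(Add(Rational(-3, 5), y), Pow(Add(-2, S), -1)) = Mul(Pow(Add(-2, S), -1), Add(Rational(-3, 5), y)))
c = Add(-292, Mul(I, Pow(282, Rational(1, 2)))) (c = Add(Mul(I, Pow(282, Rational(1, 2))), Mul(-1, 292)) = Add(Mul(I, Pow(282, Rational(1, 2))), -292) = Add(-292, Mul(I, Pow(282, Rational(1, 2)))) ≈ Add(-292.00, Mul(16.793, I)))
Mul(Function('a')(G, 2), c) = Mul(Mul(Pow(Add(-2, 9), -1), Add(Rational(-3, 5), 2)), Add(-292, Mul(I, Pow(282, Rational(1, 2))))) = Mul(Mul(Pow(7, -1), Rational(7, 5)), Add(-292, Mul(I, Pow(282, Rational(1, 2))))) = Mul(Mul(Rational(1, 7), Rational(7, 5)), Add(-292, Mul(I, Pow(282, Rational(1, 2))))) = Mul(Rational(1, 5), Add(-292, Mul(I, Pow(282, Rational(1, 2))))) = Add(Rational(-292, 5), Mul(Rational(1, 5), I, Pow(282, Rational(1, 2))))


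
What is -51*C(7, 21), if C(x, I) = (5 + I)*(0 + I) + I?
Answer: -28917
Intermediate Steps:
C(x, I) = I + I*(5 + I) (C(x, I) = (5 + I)*I + I = I*(5 + I) + I = I + I*(5 + I))
-51*C(7, 21) = -1071*(6 + 21) = -1071*27 = -51*567 = -28917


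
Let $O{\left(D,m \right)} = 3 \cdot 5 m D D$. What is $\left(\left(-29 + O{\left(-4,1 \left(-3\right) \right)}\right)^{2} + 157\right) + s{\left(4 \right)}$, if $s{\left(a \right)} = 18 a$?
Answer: $561230$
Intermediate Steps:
$O{\left(D,m \right)} = 15 m D^{2}$ ($O{\left(D,m \right)} = 3 \cdot 5 D m D = 15 D m D = 15 m D^{2}$)
$\left(\left(-29 + O{\left(-4,1 \left(-3\right) \right)}\right)^{2} + 157\right) + s{\left(4 \right)} = \left(\left(-29 + 15 \cdot 1 \left(-3\right) \left(-4\right)^{2}\right)^{2} + 157\right) + 18 \cdot 4 = \left(\left(-29 + 15 \left(-3\right) 16\right)^{2} + 157\right) + 72 = \left(\left(-29 - 720\right)^{2} + 157\right) + 72 = \left(\left(-749\right)^{2} + 157\right) + 72 = \left(561001 + 157\right) + 72 = 561158 + 72 = 561230$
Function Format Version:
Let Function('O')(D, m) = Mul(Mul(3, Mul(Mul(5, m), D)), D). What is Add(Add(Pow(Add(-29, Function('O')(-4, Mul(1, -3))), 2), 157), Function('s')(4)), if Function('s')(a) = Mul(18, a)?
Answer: 561230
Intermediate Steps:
Function('O')(D, m) = Mul(15, m, Pow(D, 2)) (Function('O')(D, m) = Mul(Mul(3, Mul(5, D, m)), D) = Mul(Mul(15, D, m), D) = Mul(15, m, Pow(D, 2)))
Add(Add(Pow(Add(-29, Function('O')(-4, Mul(1, -3))), 2), 157), Function('s')(4)) = Add(Add(Pow(Add(-29, Mul(15, Mul(1, -3), Pow(-4, 2))), 2), 157), Mul(18, 4)) = Add(Add(Pow(Add(-29, Mul(15, -3, 16)), 2), 157), 72) = Add(Add(Pow(Add(-29, -720), 2), 157), 72) = Add(Add(Pow(-749, 2), 157), 72) = Add(Add(561001, 157), 72) = Add(561158, 72) = 561230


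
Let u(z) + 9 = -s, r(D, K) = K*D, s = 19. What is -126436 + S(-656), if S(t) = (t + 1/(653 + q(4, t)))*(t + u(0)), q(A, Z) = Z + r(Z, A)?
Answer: 846598720/2627 ≈ 3.2227e+5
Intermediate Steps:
r(D, K) = D*K
q(A, Z) = Z + A*Z (q(A, Z) = Z + Z*A = Z + A*Z)
u(z) = -28 (u(z) = -9 - 1*19 = -9 - 19 = -28)
S(t) = (-28 + t)*(t + 1/(653 + 5*t)) (S(t) = (t + 1/(653 + t*(1 + 4)))*(t - 28) = (t + 1/(653 + t*5))*(-28 + t) = (t + 1/(653 + 5*t))*(-28 + t) = (-28 + t)*(t + 1/(653 + 5*t)))
-126436 + S(-656) = -126436 + (-28 - 18283*(-656) + 5*(-656)**3 + 513*(-656)**2)/(653 + 5*(-656)) = -126436 + (-28 + 11993648 + 5*(-282300416) + 513*430336)/(653 - 3280) = -126436 + (-28 + 11993648 - 1411502080 + 220762368)/(-2627) = -126436 - 1/2627*(-1178746092) = -126436 + 1178746092/2627 = 846598720/2627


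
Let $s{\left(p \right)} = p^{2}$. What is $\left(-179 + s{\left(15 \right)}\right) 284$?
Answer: $13064$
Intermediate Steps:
$\left(-179 + s{\left(15 \right)}\right) 284 = \left(-179 + 15^{2}\right) 284 = \left(-179 + 225\right) 284 = 46 \cdot 284 = 13064$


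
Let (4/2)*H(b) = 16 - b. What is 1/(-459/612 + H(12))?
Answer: 4/5 ≈ 0.80000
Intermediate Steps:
H(b) = 8 - b/2 (H(b) = (16 - b)/2 = 8 - b/2)
1/(-459/612 + H(12)) = 1/(-459/612 + (8 - 1/2*12)) = 1/(-459*1/612 + (8 - 6)) = 1/(-3/4 + 2) = 1/(5/4) = 4/5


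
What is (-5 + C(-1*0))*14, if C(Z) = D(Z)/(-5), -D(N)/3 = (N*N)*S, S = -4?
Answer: -70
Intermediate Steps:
D(N) = 12*N**2 (D(N) = -3*N*N*(-4) = -3*N**2*(-4) = -(-12)*N**2 = 12*N**2)
C(Z) = -12*Z**2/5 (C(Z) = (12*Z**2)/(-5) = (12*Z**2)*(-1/5) = -12*Z**2/5)
(-5 + C(-1*0))*14 = (-5 - 12*(-1*0)**2/5)*14 = (-5 - 12/5*0**2)*14 = (-5 - 12/5*0)*14 = (-5 + 0)*14 = -5*14 = -70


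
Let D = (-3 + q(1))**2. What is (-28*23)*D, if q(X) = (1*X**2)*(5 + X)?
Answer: -5796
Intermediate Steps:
q(X) = X**2*(5 + X)
D = 9 (D = (-3 + 1**2*(5 + 1))**2 = (-3 + 1*6)**2 = (-3 + 6)**2 = 3**2 = 9)
(-28*23)*D = -28*23*9 = -644*9 = -5796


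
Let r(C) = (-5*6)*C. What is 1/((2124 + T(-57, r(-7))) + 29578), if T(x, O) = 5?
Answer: 1/31707 ≈ 3.1539e-5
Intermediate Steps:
r(C) = -30*C
1/((2124 + T(-57, r(-7))) + 29578) = 1/((2124 + 5) + 29578) = 1/(2129 + 29578) = 1/31707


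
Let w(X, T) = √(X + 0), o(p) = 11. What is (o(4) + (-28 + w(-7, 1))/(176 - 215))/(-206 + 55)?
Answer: -457/5889 + I*√7/5889 ≈ -0.077602 + 0.00044927*I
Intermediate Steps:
w(X, T) = √X
(o(4) + (-28 + w(-7, 1))/(176 - 215))/(-206 + 55) = (11 + (-28 + √(-7))/(176 - 215))/(-206 + 55) = (11 + (-28 + I*√7)/(-39))/(-151) = (11 + (-28 + I*√7)*(-1/39))*(-1/151) = (11 + (28/39 - I*√7/39))*(-1/151) = (457/39 - I*√7/39)*(-1/151) = -457/5889 + I*√7/5889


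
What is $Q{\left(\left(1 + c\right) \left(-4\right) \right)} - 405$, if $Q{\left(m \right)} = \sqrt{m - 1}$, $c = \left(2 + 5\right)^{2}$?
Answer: $-405 + i \sqrt{201} \approx -405.0 + 14.177 i$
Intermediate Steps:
$c = 49$ ($c = 7^{2} = 49$)
$Q{\left(m \right)} = \sqrt{-1 + m}$
$Q{\left(\left(1 + c\right) \left(-4\right) \right)} - 405 = \sqrt{-1 + \left(1 + 49\right) \left(-4\right)} - 405 = \sqrt{-1 + 50 \left(-4\right)} - 405 = \sqrt{-1 - 200} - 405 = \sqrt{-201} - 405 = i \sqrt{201} - 405 = -405 + i \sqrt{201}$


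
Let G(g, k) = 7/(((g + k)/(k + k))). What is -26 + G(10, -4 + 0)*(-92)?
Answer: 2498/3 ≈ 832.67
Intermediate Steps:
G(g, k) = 14*k/(g + k) (G(g, k) = 7/(((g + k)/((2*k)))) = 7/(((g + k)*(1/(2*k)))) = 7/(((g + k)/(2*k))) = 7*(2*k/(g + k)) = 14*k/(g + k))
-26 + G(10, -4 + 0)*(-92) = -26 + (14*(-4 + 0)/(10 + (-4 + 0)))*(-92) = -26 + (14*(-4)/(10 - 4))*(-92) = -26 + (14*(-4)/6)*(-92) = -26 + (14*(-4)*(1/6))*(-92) = -26 - 28/3*(-92) = -26 + 2576/3 = 2498/3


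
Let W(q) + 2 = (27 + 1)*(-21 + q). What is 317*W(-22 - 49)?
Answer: -817226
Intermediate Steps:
W(q) = -590 + 28*q (W(q) = -2 + (27 + 1)*(-21 + q) = -2 + 28*(-21 + q) = -2 + (-588 + 28*q) = -590 + 28*q)
317*W(-22 - 49) = 317*(-590 + 28*(-22 - 49)) = 317*(-590 + 28*(-71)) = 317*(-590 - 1988) = 317*(-2578) = -817226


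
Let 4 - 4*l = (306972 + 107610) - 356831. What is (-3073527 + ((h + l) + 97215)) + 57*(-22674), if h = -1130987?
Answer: -21656615/4 ≈ -5.4142e+6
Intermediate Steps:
l = -57747/4 (l = 1 - ((306972 + 107610) - 356831)/4 = 1 - (414582 - 356831)/4 = 1 - ¼*57751 = 1 - 57751/4 = -57747/4 ≈ -14437.)
(-3073527 + ((h + l) + 97215)) + 57*(-22674) = (-3073527 + ((-1130987 - 57747/4) + 97215)) + 57*(-22674) = (-3073527 + (-4581695/4 + 97215)) - 1292418 = (-3073527 - 4192835/4) - 1292418 = -16486943/4 - 1292418 = -21656615/4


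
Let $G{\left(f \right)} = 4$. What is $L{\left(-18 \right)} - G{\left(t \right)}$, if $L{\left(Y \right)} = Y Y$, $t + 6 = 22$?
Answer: $320$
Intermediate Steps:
$t = 16$ ($t = -6 + 22 = 16$)
$L{\left(Y \right)} = Y^{2}$
$L{\left(-18 \right)} - G{\left(t \right)} = \left(-18\right)^{2} - 4 = 324 - 4 = 320$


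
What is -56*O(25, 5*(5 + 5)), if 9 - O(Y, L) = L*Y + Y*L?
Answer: 139496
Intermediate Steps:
O(Y, L) = 9 - 2*L*Y (O(Y, L) = 9 - (L*Y + Y*L) = 9 - (L*Y + L*Y) = 9 - 2*L*Y)
-56*O(25, 5*(5 + 5)) = -56*(9 - 2*5*(5 + 5)*25) = -56*(9 - 2*5*10*25) = -56*(9 - 2*50*25) = -56*(9 - 2500) = -56*(-2491) = 139496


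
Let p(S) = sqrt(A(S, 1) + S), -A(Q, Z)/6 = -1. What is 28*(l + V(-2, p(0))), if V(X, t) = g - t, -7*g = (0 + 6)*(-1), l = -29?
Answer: -788 - 28*sqrt(6) ≈ -856.59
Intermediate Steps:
A(Q, Z) = 6 (A(Q, Z) = -6*(-1) = 6)
g = 6/7 (g = -(0 + 6)*(-1)/7 = -6*(-1)/7 = -1/7*(-6) = 6/7 ≈ 0.85714)
p(S) = sqrt(6 + S)
V(X, t) = 6/7 - t
28*(l + V(-2, p(0))) = 28*(-29 + (6/7 - sqrt(6 + 0))) = 28*(-29 + (6/7 - sqrt(6))) = 28*(-197/7 - sqrt(6)) = -788 - 28*sqrt(6)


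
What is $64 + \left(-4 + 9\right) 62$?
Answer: $374$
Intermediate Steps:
$64 + \left(-4 + 9\right) 62 = 64 + 5 \cdot 62 = 64 + 310 = 374$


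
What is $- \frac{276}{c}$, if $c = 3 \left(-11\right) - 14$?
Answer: $\frac{276}{47} \approx 5.8723$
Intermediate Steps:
$c = -47$ ($c = -33 - 14 = -47$)
$- \frac{276}{c} = - \frac{276}{-47} = \left(-276\right) \left(- \frac{1}{47}\right) = \frac{276}{47}$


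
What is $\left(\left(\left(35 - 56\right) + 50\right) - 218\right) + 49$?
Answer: $-140$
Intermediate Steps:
$\left(\left(\left(35 - 56\right) + 50\right) - 218\right) + 49 = \left(\left(-21 + 50\right) - 218\right) + 49 = \left(29 - 218\right) + 49 = -189 + 49 = -140$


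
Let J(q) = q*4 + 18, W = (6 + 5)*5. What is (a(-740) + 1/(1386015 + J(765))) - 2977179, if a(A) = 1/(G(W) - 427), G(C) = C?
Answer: -512811735535135/172247532 ≈ -2.9772e+6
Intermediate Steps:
W = 55 (W = 11*5 = 55)
J(q) = 18 + 4*q (J(q) = 4*q + 18 = 18 + 4*q)
a(A) = -1/372 (a(A) = 1/(55 - 427) = 1/(-372) = -1/372)
(a(-740) + 1/(1386015 + J(765))) - 2977179 = (-1/372 + 1/(1386015 + (18 + 4*765))) - 2977179 = (-1/372 + 1/(1386015 + (18 + 3060))) - 2977179 = (-1/372 + 1/(1386015 + 3078)) - 2977179 = (-1/372 + 1/1389093) - 2977179 = -462907/172247532 - 2977179 = -512811735535135/172247532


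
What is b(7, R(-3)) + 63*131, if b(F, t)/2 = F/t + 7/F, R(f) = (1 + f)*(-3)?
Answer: 24772/3 ≈ 8257.3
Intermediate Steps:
R(f) = -3 - 3*f
b(F, t) = 14/F + 2*F/t (b(F, t) = 2*(F/t + 7/F) = 2*(7/F + F/t) = 14/F + 2*F/t)
b(7, R(-3)) + 63*131 = (14/7 + 2*7/(-3 - 3*(-3))) + 63*131 = (14*(⅐) + 2*7/(-3 + 9)) + 8253 = (2 + 2*7/6) + 8253 = (2 + 2*7*(⅙)) + 8253 = (2 + 7/3) + 8253 = 13/3 + 8253 = 24772/3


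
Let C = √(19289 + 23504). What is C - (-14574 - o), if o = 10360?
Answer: 24934 + √42793 ≈ 25141.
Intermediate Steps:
C = √42793 ≈ 206.86
C - (-14574 - o) = √42793 - (-14574 - 1*10360) = √42793 - (-14574 - 10360) = √42793 - 1*(-24934) = √42793 + 24934 = 24934 + √42793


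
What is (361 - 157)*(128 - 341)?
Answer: -43452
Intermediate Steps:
(361 - 157)*(128 - 341) = 204*(-213) = -43452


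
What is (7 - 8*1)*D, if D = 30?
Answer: -30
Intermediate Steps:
(7 - 8*1)*D = (7 - 8*1)*30 = (7 - 8)*30 = -1*30 = -30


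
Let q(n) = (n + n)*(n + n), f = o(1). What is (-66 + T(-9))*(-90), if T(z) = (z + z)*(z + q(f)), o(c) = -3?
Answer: 49680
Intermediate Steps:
f = -3
q(n) = 4*n² (q(n) = (2*n)*(2*n) = 4*n²)
T(z) = 2*z*(36 + z) (T(z) = (z + z)*(z + 4*(-3)²) = (2*z)*(z + 4*9) = (2*z)*(z + 36) = (2*z)*(36 + z) = 2*z*(36 + z))
(-66 + T(-9))*(-90) = (-66 + 2*(-9)*(36 - 9))*(-90) = (-66 + 2*(-9)*27)*(-90) = (-66 - 486)*(-90) = -552*(-90) = 49680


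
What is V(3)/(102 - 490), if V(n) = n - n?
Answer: 0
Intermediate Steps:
V(n) = 0
V(3)/(102 - 490) = 0/(102 - 490) = 0/(-388) = -1/388*0 = 0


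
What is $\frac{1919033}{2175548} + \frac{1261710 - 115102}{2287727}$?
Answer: $\frac{6884724349175}{4977059899396} \approx 1.3833$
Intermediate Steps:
$\frac{1919033}{2175548} + \frac{1261710 - 115102}{2287727} = 1919033 \cdot \frac{1}{2175548} + 1146608 \cdot \frac{1}{2287727} = \frac{1919033}{2175548} + \frac{1146608}{2287727} = \frac{6884724349175}{4977059899396}$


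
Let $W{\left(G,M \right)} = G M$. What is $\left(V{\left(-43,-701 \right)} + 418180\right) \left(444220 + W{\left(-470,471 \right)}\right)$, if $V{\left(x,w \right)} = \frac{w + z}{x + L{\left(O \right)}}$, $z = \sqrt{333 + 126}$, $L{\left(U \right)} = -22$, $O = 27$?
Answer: $\frac{1211519612570}{13} - \frac{133710 \sqrt{51}}{13} \approx 9.3194 \cdot 10^{10}$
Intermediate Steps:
$z = 3 \sqrt{51}$ ($z = \sqrt{459} = 3 \sqrt{51} \approx 21.424$)
$V{\left(x,w \right)} = \frac{w + 3 \sqrt{51}}{-22 + x}$ ($V{\left(x,w \right)} = \frac{w + 3 \sqrt{51}}{x - 22} = \frac{w + 3 \sqrt{51}}{-22 + x}$)
$\left(V{\left(-43,-701 \right)} + 418180\right) \left(444220 + W{\left(-470,471 \right)}\right) = \left(\frac{-701 + 3 \sqrt{51}}{-22 - 43} + 418180\right) \left(444220 - 221370\right) = \left(\frac{-701 + 3 \sqrt{51}}{-65} + 418180\right) \left(444220 - 221370\right) = \left(- \frac{-701 + 3 \sqrt{51}}{65} + 418180\right) 222850 = \left(\left(\frac{701}{65} - \frac{3 \sqrt{51}}{65}\right) + 418180\right) 222850 = \left(\frac{27182401}{65} - \frac{3 \sqrt{51}}{65}\right) 222850 = \frac{1211519612570}{13} - \frac{133710 \sqrt{51}}{13}$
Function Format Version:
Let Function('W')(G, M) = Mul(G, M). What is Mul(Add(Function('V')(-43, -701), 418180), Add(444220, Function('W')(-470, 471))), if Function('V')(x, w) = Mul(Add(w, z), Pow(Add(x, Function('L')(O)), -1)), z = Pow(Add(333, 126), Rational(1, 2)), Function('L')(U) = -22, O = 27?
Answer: Add(Rational(1211519612570, 13), Mul(Rational(-133710, 13), Pow(51, Rational(1, 2)))) ≈ 9.3194e+10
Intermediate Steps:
z = Mul(3, Pow(51, Rational(1, 2))) (z = Pow(459, Rational(1, 2)) = Mul(3, Pow(51, Rational(1, 2))) ≈ 21.424)
Function('V')(x, w) = Mul(Pow(Add(-22, x), -1), Add(w, Mul(3, Pow(51, Rational(1, 2))))) (Function('V')(x, w) = Mul(Add(w, Mul(3, Pow(51, Rational(1, 2)))), Pow(Add(x, -22), -1)) = Mul(Add(w, Mul(3, Pow(51, Rational(1, 2)))), Pow(Add(-22, x), -1)) = Mul(Pow(Add(-22, x), -1), Add(w, Mul(3, Pow(51, Rational(1, 2))))))
Mul(Add(Function('V')(-43, -701), 418180), Add(444220, Function('W')(-470, 471))) = Mul(Add(Mul(Pow(Add(-22, -43), -1), Add(-701, Mul(3, Pow(51, Rational(1, 2))))), 418180), Add(444220, Mul(-470, 471))) = Mul(Add(Mul(Pow(-65, -1), Add(-701, Mul(3, Pow(51, Rational(1, 2))))), 418180), Add(444220, -221370)) = Mul(Add(Mul(Rational(-1, 65), Add(-701, Mul(3, Pow(51, Rational(1, 2))))), 418180), 222850) = Mul(Add(Add(Rational(701, 65), Mul(Rational(-3, 65), Pow(51, Rational(1, 2)))), 418180), 222850) = Mul(Add(Rational(27182401, 65), Mul(Rational(-3, 65), Pow(51, Rational(1, 2)))), 222850) = Add(Rational(1211519612570, 13), Mul(Rational(-133710, 13), Pow(51, Rational(1, 2))))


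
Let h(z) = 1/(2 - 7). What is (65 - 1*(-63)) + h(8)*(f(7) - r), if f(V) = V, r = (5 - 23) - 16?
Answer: 599/5 ≈ 119.80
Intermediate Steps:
h(z) = -⅕ (h(z) = 1/(-5) = -⅕)
r = -34 (r = -18 - 16 = -34)
(65 - 1*(-63)) + h(8)*(f(7) - r) = (65 - 1*(-63)) - (7 - 1*(-34))/5 = (65 + 63) - (7 + 34)/5 = 128 - ⅕*41 = 128 - 41/5 = 599/5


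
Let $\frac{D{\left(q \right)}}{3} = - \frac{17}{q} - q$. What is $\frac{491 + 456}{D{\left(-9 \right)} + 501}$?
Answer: $\frac{2841}{1601} \approx 1.7745$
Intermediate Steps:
$D{\left(q \right)} = - \frac{51}{q} - 3 q$ ($D{\left(q \right)} = 3 \left(- \frac{17}{q} - q\right) = 3 \left(- q - \frac{17}{q}\right) = - \frac{51}{q} - 3 q$)
$\frac{491 + 456}{D{\left(-9 \right)} + 501} = \frac{491 + 456}{\left(- \frac{51}{-9} - -27\right) + 501} = \frac{947}{\left(\left(-51\right) \left(- \frac{1}{9}\right) + 27\right) + 501} = \frac{947}{\left(\frac{17}{3} + 27\right) + 501} = \frac{947}{\frac{98}{3} + 501} = \frac{947}{\frac{1601}{3}} = 947 \cdot \frac{3}{1601} = \frac{2841}{1601}$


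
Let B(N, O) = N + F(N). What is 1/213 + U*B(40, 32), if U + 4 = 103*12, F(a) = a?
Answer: 20993281/213 ≈ 98560.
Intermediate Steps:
B(N, O) = 2*N (B(N, O) = N + N = 2*N)
U = 1232 (U = -4 + 103*12 = -4 + 1236 = 1232)
1/213 + U*B(40, 32) = 1/213 + 1232*(2*40) = 1/213 + 1232*80 = 1/213 + 98560 = 20993281/213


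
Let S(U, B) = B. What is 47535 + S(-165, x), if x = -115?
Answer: 47420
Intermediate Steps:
47535 + S(-165, x) = 47535 - 115 = 47420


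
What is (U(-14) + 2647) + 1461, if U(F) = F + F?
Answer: 4080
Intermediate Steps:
U(F) = 2*F
(U(-14) + 2647) + 1461 = (2*(-14) + 2647) + 1461 = (-28 + 2647) + 1461 = 2619 + 1461 = 4080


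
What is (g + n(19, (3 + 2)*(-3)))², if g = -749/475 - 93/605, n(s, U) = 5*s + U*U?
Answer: 334616873311296/3303375625 ≈ 1.0130e+5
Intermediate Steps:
n(s, U) = U² + 5*s (n(s, U) = 5*s + U² = U² + 5*s)
g = -99464/57475 (g = -749*1/475 - 93*1/605 = -749/475 - 93/605 = -99464/57475 ≈ -1.7306)
(g + n(19, (3 + 2)*(-3)))² = (-99464/57475 + (((3 + 2)*(-3))² + 5*19))² = (-99464/57475 + ((5*(-3))² + 95))² = (-99464/57475 + ((-15)² + 95))² = (-99464/57475 + (225 + 95))² = (-99464/57475 + 320)² = (18292536/57475)² = 334616873311296/3303375625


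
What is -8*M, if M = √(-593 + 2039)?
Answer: -8*√1446 ≈ -304.21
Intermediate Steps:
M = √1446 ≈ 38.026
-8*M = -8*√1446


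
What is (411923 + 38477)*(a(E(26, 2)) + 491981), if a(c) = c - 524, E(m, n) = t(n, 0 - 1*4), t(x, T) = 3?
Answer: 221353584000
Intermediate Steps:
E(m, n) = 3
a(c) = -524 + c
(411923 + 38477)*(a(E(26, 2)) + 491981) = (411923 + 38477)*((-524 + 3) + 491981) = 450400*(-521 + 491981) = 450400*491460 = 221353584000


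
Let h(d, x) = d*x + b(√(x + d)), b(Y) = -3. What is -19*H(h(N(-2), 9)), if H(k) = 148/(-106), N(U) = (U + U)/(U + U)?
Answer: 1406/53 ≈ 26.528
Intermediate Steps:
N(U) = 1 (N(U) = (2*U)/((2*U)) = (2*U)*(1/(2*U)) = 1)
h(d, x) = -3 + d*x (h(d, x) = d*x - 3 = -3 + d*x)
H(k) = -74/53 (H(k) = 148*(-1/106) = -74/53)
-19*H(h(N(-2), 9)) = -19*(-74/53) = 1406/53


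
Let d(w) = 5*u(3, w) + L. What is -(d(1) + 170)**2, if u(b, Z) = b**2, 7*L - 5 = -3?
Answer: -2271049/49 ≈ -46348.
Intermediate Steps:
L = 2/7 (L = 5/7 + (1/7)*(-3) = 5/7 - 3/7 = 2/7 ≈ 0.28571)
d(w) = 317/7 (d(w) = 5*3**2 + 2/7 = 5*9 + 2/7 = 45 + 2/7 = 317/7)
-(d(1) + 170)**2 = -(317/7 + 170)**2 = -(1507/7)**2 = -1*2271049/49 = -2271049/49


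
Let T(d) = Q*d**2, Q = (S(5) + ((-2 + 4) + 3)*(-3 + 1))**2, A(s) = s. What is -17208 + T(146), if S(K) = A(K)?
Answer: 515692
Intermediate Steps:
S(K) = K
Q = 25 (Q = (5 + ((-2 + 4) + 3)*(-3 + 1))**2 = (5 + (2 + 3)*(-2))**2 = (5 + 5*(-2))**2 = (5 - 10)**2 = (-5)**2 = 25)
T(d) = 25*d**2
-17208 + T(146) = -17208 + 25*146**2 = -17208 + 25*21316 = -17208 + 532900 = 515692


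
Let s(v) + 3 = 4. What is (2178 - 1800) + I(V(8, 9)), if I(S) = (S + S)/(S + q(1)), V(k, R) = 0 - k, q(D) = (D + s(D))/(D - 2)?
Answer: 1898/5 ≈ 379.60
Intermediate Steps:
s(v) = 1 (s(v) = -3 + 4 = 1)
q(D) = (1 + D)/(-2 + D) (q(D) = (D + 1)/(D - 2) = (1 + D)/(-2 + D))
V(k, R) = -k
I(S) = 2*S/(-2 + S) (I(S) = (S + S)/(S + (1 + 1)/(-2 + 1)) = (2*S)/(S + 2/(-1)) = (2*S)/(S - 1*2) = (2*S)/(S - 2) = (2*S)/(-2 + S) = 2*S/(-2 + S))
(2178 - 1800) + I(V(8, 9)) = (2178 - 1800) + 2*(-1*8)/(-2 - 1*8) = 378 + 2*(-8)/(-2 - 8) = 378 + 2*(-8)/(-10) = 378 + 2*(-8)*(-⅒) = 378 + 8/5 = 1898/5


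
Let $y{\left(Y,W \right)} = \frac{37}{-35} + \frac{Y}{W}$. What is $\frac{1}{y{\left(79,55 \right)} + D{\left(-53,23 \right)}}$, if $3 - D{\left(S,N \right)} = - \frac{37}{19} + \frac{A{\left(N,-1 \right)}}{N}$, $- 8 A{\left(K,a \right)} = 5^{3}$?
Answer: $\frac{1345960}{8083751} \approx 0.1665$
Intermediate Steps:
$A{\left(K,a \right)} = - \frac{125}{8}$ ($A{\left(K,a \right)} = - \frac{5^{3}}{8} = \left(- \frac{1}{8}\right) 125 = - \frac{125}{8}$)
$y{\left(Y,W \right)} = - \frac{37}{35} + \frac{Y}{W}$ ($y{\left(Y,W \right)} = 37 \left(- \frac{1}{35}\right) + \frac{Y}{W} = - \frac{37}{35} + \frac{Y}{W}$)
$D{\left(S,N \right)} = \frac{94}{19} + \frac{125}{8 N}$ ($D{\left(S,N \right)} = 3 - \left(- \frac{37}{19} - \frac{125}{8 N}\right) = 3 + \left(\frac{37}{19} + \frac{125}{8 N}\right) = \frac{94}{19} + \frac{125}{8 N}$)
$\frac{1}{y{\left(79,55 \right)} + D{\left(-53,23 \right)}} = \frac{1}{\left(- \frac{37}{35} + \frac{79}{55}\right) + \frac{2375 + 752 \cdot 23}{152 \cdot 23}} = \frac{1}{\left(- \frac{37}{35} + 79 \cdot \frac{1}{55}\right) + \frac{1}{152} \cdot \frac{1}{23} \left(2375 + 17296\right)} = \frac{1}{\left(- \frac{37}{35} + \frac{79}{55}\right) + \frac{1}{152} \cdot \frac{1}{23} \cdot 19671} = \frac{1}{\frac{146}{385} + \frac{19671}{3496}} = \frac{1}{\frac{8083751}{1345960}} = \frac{1345960}{8083751}$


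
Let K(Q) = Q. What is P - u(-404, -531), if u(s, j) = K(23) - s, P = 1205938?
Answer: 1205511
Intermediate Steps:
u(s, j) = 23 - s
P - u(-404, -531) = 1205938 - (23 - 1*(-404)) = 1205938 - (23 + 404) = 1205938 - 1*427 = 1205938 - 427 = 1205511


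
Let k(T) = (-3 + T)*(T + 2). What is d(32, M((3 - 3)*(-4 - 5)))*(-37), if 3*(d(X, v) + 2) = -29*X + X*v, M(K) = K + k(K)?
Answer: 41662/3 ≈ 13887.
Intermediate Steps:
k(T) = (-3 + T)*(2 + T)
M(K) = -6 + K² (M(K) = K + (-6 + K² - K) = -6 + K²)
d(X, v) = -2 - 29*X/3 + X*v/3 (d(X, v) = -2 + (-29*X + X*v)/3 = -2 + (-29*X/3 + X*v/3) = -2 - 29*X/3 + X*v/3)
d(32, M((3 - 3)*(-4 - 5)))*(-37) = (-2 - 29/3*32 + (⅓)*32*(-6 + ((3 - 3)*(-4 - 5))²))*(-37) = (-2 - 928/3 + (⅓)*32*(-6 + (0*(-9))²))*(-37) = (-2 - 928/3 + (⅓)*32*(-6 + 0²))*(-37) = (-2 - 928/3 + (⅓)*32*(-6 + 0))*(-37) = (-2 - 928/3 + (⅓)*32*(-6))*(-37) = (-2 - 928/3 - 64)*(-37) = -1126/3*(-37) = 41662/3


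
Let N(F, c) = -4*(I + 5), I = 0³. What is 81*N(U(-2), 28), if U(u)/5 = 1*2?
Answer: -1620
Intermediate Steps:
U(u) = 10 (U(u) = 5*(1*2) = 5*2 = 10)
I = 0
N(F, c) = -20 (N(F, c) = -4*(0 + 5) = -20)
81*N(U(-2), 28) = 81*(-20) = -1620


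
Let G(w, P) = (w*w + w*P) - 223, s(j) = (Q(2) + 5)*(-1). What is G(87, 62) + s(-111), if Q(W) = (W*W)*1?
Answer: 12731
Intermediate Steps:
Q(W) = W² (Q(W) = W²*1 = W²)
s(j) = -9 (s(j) = (2² + 5)*(-1) = (4 + 5)*(-1) = 9*(-1) = -9)
G(w, P) = -223 + w² + P*w (G(w, P) = (w² + P*w) - 223 = -223 + w² + P*w)
G(87, 62) + s(-111) = (-223 + 87² + 62*87) - 9 = (-223 + 7569 + 5394) - 9 = 12740 - 9 = 12731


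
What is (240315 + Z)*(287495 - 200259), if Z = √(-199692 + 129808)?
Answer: 20964119340 + 174472*I*√17471 ≈ 2.0964e+10 + 2.3061e+7*I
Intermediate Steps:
Z = 2*I*√17471 (Z = √(-69884) = 2*I*√17471 ≈ 264.36*I)
(240315 + Z)*(287495 - 200259) = (240315 + 2*I*√17471)*(287495 - 200259) = (240315 + 2*I*√17471)*87236 = 20964119340 + 174472*I*√17471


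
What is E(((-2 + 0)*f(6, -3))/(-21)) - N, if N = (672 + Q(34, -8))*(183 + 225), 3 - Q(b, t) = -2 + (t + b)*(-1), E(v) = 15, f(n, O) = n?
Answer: -286809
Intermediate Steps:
Q(b, t) = 5 + b + t (Q(b, t) = 3 - (-2 + (t + b)*(-1)) = 3 - (-2 + (b + t)*(-1)) = 3 - (-2 + (-b - t)) = 3 - (-2 - b - t) = 3 + (2 + b + t) = 5 + b + t)
N = 286824 (N = (672 + (5 + 34 - 8))*(183 + 225) = (672 + 31)*408 = 703*408 = 286824)
E(((-2 + 0)*f(6, -3))/(-21)) - N = 15 - 1*286824 = 15 - 286824 = -286809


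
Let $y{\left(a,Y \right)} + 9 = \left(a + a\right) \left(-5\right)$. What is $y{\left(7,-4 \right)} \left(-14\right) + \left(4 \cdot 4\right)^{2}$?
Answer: $1362$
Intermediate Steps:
$y{\left(a,Y \right)} = -9 - 10 a$ ($y{\left(a,Y \right)} = -9 + \left(a + a\right) \left(-5\right) = -9 + 2 a \left(-5\right) = -9 - 10 a$)
$y{\left(7,-4 \right)} \left(-14\right) + \left(4 \cdot 4\right)^{2} = \left(-9 - 70\right) \left(-14\right) + \left(4 \cdot 4\right)^{2} = \left(-9 - 70\right) \left(-14\right) + 16^{2} = \left(-79\right) \left(-14\right) + 256 = 1106 + 256 = 1362$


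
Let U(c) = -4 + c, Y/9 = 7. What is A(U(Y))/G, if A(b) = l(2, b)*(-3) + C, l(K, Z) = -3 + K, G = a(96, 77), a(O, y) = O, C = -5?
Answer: -1/48 ≈ -0.020833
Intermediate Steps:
G = 96
Y = 63 (Y = 9*7 = 63)
A(b) = -2 (A(b) = (-3 + 2)*(-3) - 5 = -1*(-3) - 5 = 3 - 5 = -2)
A(U(Y))/G = -2/96 = -2*1/96 = -1/48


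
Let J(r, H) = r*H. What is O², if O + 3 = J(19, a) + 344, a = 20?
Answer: 519841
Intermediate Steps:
J(r, H) = H*r
O = 721 (O = -3 + (20*19 + 344) = -3 + (380 + 344) = -3 + 724 = 721)
O² = 721² = 519841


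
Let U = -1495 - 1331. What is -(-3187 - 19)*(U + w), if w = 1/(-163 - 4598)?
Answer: -43135405922/4761 ≈ -9.0602e+6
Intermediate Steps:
w = -1/4761 (w = 1/(-4761) = -1/4761 ≈ -0.00021004)
U = -2826
-(-3187 - 19)*(U + w) = -(-3187 - 19)*(-2826 - 1/4761) = -(-3206)*(-13454587)/4761 = -1*43135405922/4761 = -43135405922/4761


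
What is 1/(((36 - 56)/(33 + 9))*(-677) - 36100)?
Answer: -21/751330 ≈ -2.7950e-5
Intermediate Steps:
1/(((36 - 56)/(33 + 9))*(-677) - 36100) = 1/(-20/42*(-677) - 36100) = 1/(-20*1/42*(-677) - 36100) = 1/(-10/21*(-677) - 36100) = 1/(6770/21 - 36100) = 1/(-751330/21) = -21/751330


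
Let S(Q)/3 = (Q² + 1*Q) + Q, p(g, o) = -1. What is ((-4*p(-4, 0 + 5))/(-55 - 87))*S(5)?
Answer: -210/71 ≈ -2.9577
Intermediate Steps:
S(Q) = 3*Q² + 6*Q (S(Q) = 3*((Q² + 1*Q) + Q) = 3*((Q² + Q) + Q) = 3*((Q + Q²) + Q) = 3*(Q² + 2*Q) = 3*Q² + 6*Q)
((-4*p(-4, 0 + 5))/(-55 - 87))*S(5) = ((-4*(-1))/(-55 - 87))*(3*5*(2 + 5)) = (4/(-142))*(3*5*7) = (4*(-1/142))*105 = -2/71*105 = -210/71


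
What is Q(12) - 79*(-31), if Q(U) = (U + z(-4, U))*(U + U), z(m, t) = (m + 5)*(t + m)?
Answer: 2929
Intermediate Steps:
z(m, t) = (5 + m)*(m + t)
Q(U) = 2*U*(-4 + 2*U) (Q(U) = (U + ((-4)² + 5*(-4) + 5*U - 4*U))*(U + U) = (U + (16 - 20 + 5*U - 4*U))*(2*U) = (U + (-4 + U))*(2*U) = (-4 + 2*U)*(2*U) = 2*U*(-4 + 2*U))
Q(12) - 79*(-31) = 4*12*(-2 + 12) - 79*(-31) = 4*12*10 + 2449 = 480 + 2449 = 2929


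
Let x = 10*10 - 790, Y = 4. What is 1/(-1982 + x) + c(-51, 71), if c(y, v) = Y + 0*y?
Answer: 10687/2672 ≈ 3.9996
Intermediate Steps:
c(y, v) = 4 (c(y, v) = 4 + 0*y = 4 + 0 = 4)
x = -690 (x = 100 - 790 = -690)
1/(-1982 + x) + c(-51, 71) = 1/(-1982 - 690) + 4 = 1/(-2672) + 4 = -1/2672 + 4 = 10687/2672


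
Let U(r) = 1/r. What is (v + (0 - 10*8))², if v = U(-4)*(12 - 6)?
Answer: 26569/4 ≈ 6642.3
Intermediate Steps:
U(r) = 1/r
v = -3/2 (v = (12 - 6)/(-4) = -¼*6 = -3/2 ≈ -1.5000)
(v + (0 - 10*8))² = (-3/2 + (0 - 10*8))² = (-3/2 + (0 - 80))² = (-3/2 - 80)² = (-163/2)² = 26569/4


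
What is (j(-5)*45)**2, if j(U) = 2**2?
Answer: 32400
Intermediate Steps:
j(U) = 4
(j(-5)*45)**2 = (4*45)**2 = 180**2 = 32400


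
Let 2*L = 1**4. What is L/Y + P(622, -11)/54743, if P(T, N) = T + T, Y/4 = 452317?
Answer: 4501513527/198089516248 ≈ 0.022725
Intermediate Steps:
Y = 1809268 (Y = 4*452317 = 1809268)
P(T, N) = 2*T
L = 1/2 (L = (1/2)*1**4 = (1/2)*1 = 1/2 ≈ 0.50000)
L/Y + P(622, -11)/54743 = (1/2)/1809268 + (2*622)/54743 = (1/2)*(1/1809268) + 1244*(1/54743) = 1/3618536 + 1244/54743 = 4501513527/198089516248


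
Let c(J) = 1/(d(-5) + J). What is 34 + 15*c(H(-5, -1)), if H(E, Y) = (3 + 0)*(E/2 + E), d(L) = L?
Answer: 368/11 ≈ 33.455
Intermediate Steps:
H(E, Y) = 9*E/2 (H(E, Y) = 3*(E*(½) + E) = 3*(E/2 + E) = 3*(3*E/2) = 9*E/2)
c(J) = 1/(-5 + J)
34 + 15*c(H(-5, -1)) = 34 + 15/(-5 + (9/2)*(-5)) = 34 + 15/(-5 - 45/2) = 34 + 15/(-55/2) = 34 + 15*(-2/55) = 34 - 6/11 = 368/11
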